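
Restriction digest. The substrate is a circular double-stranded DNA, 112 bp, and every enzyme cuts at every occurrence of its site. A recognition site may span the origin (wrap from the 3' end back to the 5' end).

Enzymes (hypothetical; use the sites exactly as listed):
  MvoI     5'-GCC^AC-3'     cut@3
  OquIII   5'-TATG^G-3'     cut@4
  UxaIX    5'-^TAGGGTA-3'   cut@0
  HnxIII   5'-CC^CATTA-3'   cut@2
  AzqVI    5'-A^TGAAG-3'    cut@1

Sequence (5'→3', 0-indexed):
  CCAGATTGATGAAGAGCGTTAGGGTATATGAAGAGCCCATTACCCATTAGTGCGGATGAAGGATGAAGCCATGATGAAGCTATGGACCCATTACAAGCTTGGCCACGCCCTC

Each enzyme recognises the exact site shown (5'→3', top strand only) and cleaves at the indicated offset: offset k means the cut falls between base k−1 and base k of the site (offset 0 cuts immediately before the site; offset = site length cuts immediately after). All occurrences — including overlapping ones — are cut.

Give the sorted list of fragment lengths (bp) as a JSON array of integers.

Scan for sites:
  MvoI (GCCAC, off=3): starts [101] → cuts [104]
  OquIII (TATGG, off=4): starts [80] → cuts [84]
  UxaIX (TAGGGTA, off=0): starts [19] → cuts [19]
  HnxIII (CCCATTA, off=2): starts [35, 42, 86] → cuts [37, 44, 88]
  AzqVI (ATGAAG, off=1): starts [8, 27, 55, 62, 73] → cuts [9, 28, 56, 63, 74]

All cut coordinates (distinct, sorted): [9, 19, 28, 37, 44, 56, 63, 74, 84, 88, 104]

Fragments:
  9→19: 10 bp
  19→28: 9 bp
  28→37: 9 bp
  37→44: 7 bp
  44→56: 12 bp
  56→63: 7 bp
  63→74: 11 bp
  74→84: 10 bp
  84→88: 4 bp
  88→104: 16 bp
  104→9 (wrap): 112-104+9 = 17 bp

[4,7,7,9,9,10,10,11,12,16,17]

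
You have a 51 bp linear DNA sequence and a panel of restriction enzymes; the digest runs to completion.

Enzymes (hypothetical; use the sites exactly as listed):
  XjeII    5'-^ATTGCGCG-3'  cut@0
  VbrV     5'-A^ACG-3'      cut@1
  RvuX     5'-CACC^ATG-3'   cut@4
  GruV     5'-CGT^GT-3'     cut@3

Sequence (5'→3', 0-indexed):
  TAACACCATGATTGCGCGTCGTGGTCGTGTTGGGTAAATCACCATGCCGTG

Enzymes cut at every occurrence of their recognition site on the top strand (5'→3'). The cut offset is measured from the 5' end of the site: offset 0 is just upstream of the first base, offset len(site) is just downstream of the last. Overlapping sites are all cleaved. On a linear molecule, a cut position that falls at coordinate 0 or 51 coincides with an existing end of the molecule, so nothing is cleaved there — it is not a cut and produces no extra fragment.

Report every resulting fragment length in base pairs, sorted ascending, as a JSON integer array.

[3,7,8,15,18]

Per-enzyme occurrences:
  XjeII (ATTGCGCG, off=0): starts [10] → cuts [10]
  VbrV (AACG, off=1): no sites
  RvuX (CACCATG, off=4): starts [3, 39] → cuts [7, 43]
  GruV (CGTGT, off=3): starts [25] → cuts [28]

Pooled cuts: [7, 10, 28, 43]

Fragments:
  [0,7): 7 bp
  [7,10): 3 bp
  [10,28): 18 bp
  [28,43): 15 bp
  [43,51): 8 bp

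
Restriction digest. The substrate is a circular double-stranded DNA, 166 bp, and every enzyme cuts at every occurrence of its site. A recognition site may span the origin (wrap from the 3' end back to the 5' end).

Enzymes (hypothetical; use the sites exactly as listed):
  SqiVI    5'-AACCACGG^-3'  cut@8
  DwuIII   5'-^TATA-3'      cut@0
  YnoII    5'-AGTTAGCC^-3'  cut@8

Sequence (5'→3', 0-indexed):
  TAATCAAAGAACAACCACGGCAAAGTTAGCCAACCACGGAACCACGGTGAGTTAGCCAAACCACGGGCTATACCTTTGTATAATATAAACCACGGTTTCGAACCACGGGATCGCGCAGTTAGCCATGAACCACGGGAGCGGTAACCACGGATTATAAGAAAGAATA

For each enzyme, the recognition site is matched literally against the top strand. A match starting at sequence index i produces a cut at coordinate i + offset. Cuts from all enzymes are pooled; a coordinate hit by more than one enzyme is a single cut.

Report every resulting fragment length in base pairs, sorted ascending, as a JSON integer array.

[2,2,5,8,8,9,10,10,11,11,12,12,13,15,16,22]

Site scan:
  SqiVI AACCACGG/8: at [12, 31, 39, 58, 87, 100, 127, 142] ⇒ [20, 39, 47, 66, 95, 108, 135, 150]
  DwuIII TATA/0: at [68, 78, 83, 152, 164] ⇒ [68, 78, 83, 152, 164]
  YnoII AGTTAGCC/8: at [23, 49, 116] ⇒ [31, 57, 124]

All cut coordinates (distinct, sorted): [20, 31, 39, 47, 57, 66, 68, 78, 83, 95, 108, 124, 135, 150, 152, 164]

Fragment lengths:
  20→31: 11 bp
  31→39: 8 bp
  39→47: 8 bp
  47→57: 10 bp
  57→66: 9 bp
  66→68: 2 bp
  68→78: 10 bp
  78→83: 5 bp
  83→95: 12 bp
  95→108: 13 bp
  108→124: 16 bp
  124→135: 11 bp
  135→150: 15 bp
  150→152: 2 bp
  152→164: 12 bp
  164→20 (wrap): 166-164+20 = 22 bp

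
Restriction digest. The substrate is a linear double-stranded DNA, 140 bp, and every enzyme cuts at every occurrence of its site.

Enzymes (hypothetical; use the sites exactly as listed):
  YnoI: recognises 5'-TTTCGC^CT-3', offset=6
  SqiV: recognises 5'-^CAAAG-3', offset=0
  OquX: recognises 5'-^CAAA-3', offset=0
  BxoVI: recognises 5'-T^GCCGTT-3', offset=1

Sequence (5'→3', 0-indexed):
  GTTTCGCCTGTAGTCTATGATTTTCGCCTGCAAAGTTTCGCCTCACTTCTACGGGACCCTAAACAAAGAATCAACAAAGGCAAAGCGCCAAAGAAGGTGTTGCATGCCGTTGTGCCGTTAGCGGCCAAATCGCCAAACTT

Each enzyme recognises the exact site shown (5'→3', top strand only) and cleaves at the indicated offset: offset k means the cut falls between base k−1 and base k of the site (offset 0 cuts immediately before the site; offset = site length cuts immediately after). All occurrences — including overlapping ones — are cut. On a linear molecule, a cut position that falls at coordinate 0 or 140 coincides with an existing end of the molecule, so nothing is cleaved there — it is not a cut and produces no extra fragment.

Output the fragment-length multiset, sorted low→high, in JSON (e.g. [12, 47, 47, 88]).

Scan for sites:
  YnoI (TTTCGCCT, off=6): starts [1, 21, 35] → cuts [7, 27, 41]
  SqiV (CAAAG, off=0): starts [30, 63, 74, 80, 88] → cuts [30, 63, 74, 80, 88]
  OquX (CAAA, off=0): starts [30, 63, 74, 80, 88, 125, 133] → cuts [30, 63, 74, 80, 88, 125, 133]
  BxoVI (TGCCGTT, off=1): starts [104, 112] → cuts [105, 113]

Pooled cuts: [7, 27, 30, 41, 63, 74, 80, 88, 105, 113, 125, 133]

Fragment lengths:
  [0,7): 7 bp
  [7,27): 20 bp
  [27,30): 3 bp
  [30,41): 11 bp
  [41,63): 22 bp
  [63,74): 11 bp
  [74,80): 6 bp
  [80,88): 8 bp
  [88,105): 17 bp
  [105,113): 8 bp
  [113,125): 12 bp
  [125,133): 8 bp
  [133,140): 7 bp

[3,6,7,7,8,8,8,11,11,12,17,20,22]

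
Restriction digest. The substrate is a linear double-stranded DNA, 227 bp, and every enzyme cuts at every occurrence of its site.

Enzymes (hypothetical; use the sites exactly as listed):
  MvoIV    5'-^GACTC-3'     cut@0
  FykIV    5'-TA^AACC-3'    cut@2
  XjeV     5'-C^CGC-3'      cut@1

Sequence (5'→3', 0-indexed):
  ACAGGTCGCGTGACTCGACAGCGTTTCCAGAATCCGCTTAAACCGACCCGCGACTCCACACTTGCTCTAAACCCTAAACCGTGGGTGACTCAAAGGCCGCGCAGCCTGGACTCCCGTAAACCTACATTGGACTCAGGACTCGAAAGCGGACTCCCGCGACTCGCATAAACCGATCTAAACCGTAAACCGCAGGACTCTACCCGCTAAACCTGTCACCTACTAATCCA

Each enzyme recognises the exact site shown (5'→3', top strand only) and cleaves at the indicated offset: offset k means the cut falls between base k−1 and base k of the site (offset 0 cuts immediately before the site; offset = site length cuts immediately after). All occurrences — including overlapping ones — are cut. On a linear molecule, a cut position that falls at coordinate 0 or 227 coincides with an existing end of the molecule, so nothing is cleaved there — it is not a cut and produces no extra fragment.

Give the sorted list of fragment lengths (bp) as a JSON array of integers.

Site scan:
  MvoIV GACTC/0: at [11, 51, 86, 108, 129, 136, 148, 157, 192] ⇒ [11, 51, 86, 108, 129, 136, 148, 157, 192]
  FykIV TAAACC/2: at [38, 67, 74, 116, 165, 175, 182, 204] ⇒ [40, 69, 76, 118, 167, 177, 184, 206]
  XjeV CCGC/1: at [33, 47, 96, 153, 186, 200] ⇒ [34, 48, 97, 154, 187, 201]

All cut coordinates (distinct, sorted): [11, 34, 40, 48, 51, 69, 76, 86, 97, 108, 118, 129, 136, 148, 154, 157, 167, 177, 184, 187, 192, 201, 206]

Fragments:
  [0,11): 11 bp
  [11,34): 23 bp
  [34,40): 6 bp
  [40,48): 8 bp
  [48,51): 3 bp
  [51,69): 18 bp
  [69,76): 7 bp
  [76,86): 10 bp
  [86,97): 11 bp
  [97,108): 11 bp
  [108,118): 10 bp
  [118,129): 11 bp
  [129,136): 7 bp
  [136,148): 12 bp
  [148,154): 6 bp
  [154,157): 3 bp
  [157,167): 10 bp
  [167,177): 10 bp
  [177,184): 7 bp
  [184,187): 3 bp
  [187,192): 5 bp
  [192,201): 9 bp
  [201,206): 5 bp
  [206,227): 21 bp

[3,3,3,5,5,6,6,7,7,7,8,9,10,10,10,10,11,11,11,11,12,18,21,23]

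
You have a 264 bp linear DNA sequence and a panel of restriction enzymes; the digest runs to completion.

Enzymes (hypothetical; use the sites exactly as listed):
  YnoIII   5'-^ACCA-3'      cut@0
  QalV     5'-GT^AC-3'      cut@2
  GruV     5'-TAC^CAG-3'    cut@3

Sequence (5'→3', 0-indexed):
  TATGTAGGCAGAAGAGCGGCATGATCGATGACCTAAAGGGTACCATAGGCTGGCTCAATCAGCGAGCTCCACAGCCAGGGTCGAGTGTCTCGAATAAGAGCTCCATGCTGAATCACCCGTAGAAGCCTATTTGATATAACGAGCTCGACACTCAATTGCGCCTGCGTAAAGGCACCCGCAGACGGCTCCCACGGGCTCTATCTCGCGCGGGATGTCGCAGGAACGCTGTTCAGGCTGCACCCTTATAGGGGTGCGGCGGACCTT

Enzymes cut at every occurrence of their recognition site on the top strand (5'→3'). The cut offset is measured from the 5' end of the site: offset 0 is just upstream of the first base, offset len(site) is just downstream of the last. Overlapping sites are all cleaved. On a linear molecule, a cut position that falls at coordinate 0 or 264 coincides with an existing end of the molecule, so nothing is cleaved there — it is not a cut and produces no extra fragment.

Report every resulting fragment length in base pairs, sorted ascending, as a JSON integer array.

[41,223]

Site scan:
  YnoIII (ACCA, off=0): starts [41] → cuts [41]
  QalV (GTAC, off=2): starts [39] → cuts [41]
  GruV (TACCAG, off=3): no sites

All cut coordinates (distinct, sorted): [41]

Fragments:
  [0,41): 41 bp
  [41,264): 223 bp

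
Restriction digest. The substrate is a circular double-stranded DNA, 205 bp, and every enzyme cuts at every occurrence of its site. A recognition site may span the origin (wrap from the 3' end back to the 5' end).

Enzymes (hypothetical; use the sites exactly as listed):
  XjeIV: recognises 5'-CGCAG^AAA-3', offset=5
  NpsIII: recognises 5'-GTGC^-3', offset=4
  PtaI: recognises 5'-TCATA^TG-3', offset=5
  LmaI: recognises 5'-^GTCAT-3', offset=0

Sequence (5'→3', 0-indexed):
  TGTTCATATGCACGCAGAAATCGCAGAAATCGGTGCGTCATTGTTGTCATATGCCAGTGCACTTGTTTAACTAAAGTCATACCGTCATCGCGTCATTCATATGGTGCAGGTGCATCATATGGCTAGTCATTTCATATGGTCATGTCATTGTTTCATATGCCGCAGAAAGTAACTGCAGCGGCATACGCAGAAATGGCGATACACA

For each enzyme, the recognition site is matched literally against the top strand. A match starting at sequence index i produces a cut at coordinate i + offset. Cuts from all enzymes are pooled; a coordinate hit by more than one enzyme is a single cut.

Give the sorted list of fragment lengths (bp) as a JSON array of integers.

Scan for sites:
  XjeIV (CGCAGAAA, off=5): starts [12, 21, 160, 185] → cuts [17, 26, 165, 190]
  NpsIII (GTGC, off=4): starts [32, 56, 103, 109] → cuts [36, 60, 107, 113]
  PtaI (TCATATG, off=5): starts [3, 46, 96, 114, 131, 152] → cuts [8, 51, 101, 119, 136, 157]
  LmaI (GTCAT, off=0): starts [36, 45, 75, 83, 91, 125, 138, 143] → cuts [36, 45, 75, 83, 91, 125, 138, 143]

Pooled cuts: [8, 17, 26, 36, 45, 51, 60, 75, 83, 91, 101, 107, 113, 119, 125, 136, 138, 143, 157, 165, 190]

Fragment lengths:
  8→17: 9 bp
  17→26: 9 bp
  26→36: 10 bp
  36→45: 9 bp
  45→51: 6 bp
  51→60: 9 bp
  60→75: 15 bp
  75→83: 8 bp
  83→91: 8 bp
  91→101: 10 bp
  101→107: 6 bp
  107→113: 6 bp
  113→119: 6 bp
  119→125: 6 bp
  125→136: 11 bp
  136→138: 2 bp
  138→143: 5 bp
  143→157: 14 bp
  157→165: 8 bp
  165→190: 25 bp
  190→8 (wrap): 205-190+8 = 23 bp

[2,5,6,6,6,6,6,8,8,8,9,9,9,9,10,10,11,14,15,23,25]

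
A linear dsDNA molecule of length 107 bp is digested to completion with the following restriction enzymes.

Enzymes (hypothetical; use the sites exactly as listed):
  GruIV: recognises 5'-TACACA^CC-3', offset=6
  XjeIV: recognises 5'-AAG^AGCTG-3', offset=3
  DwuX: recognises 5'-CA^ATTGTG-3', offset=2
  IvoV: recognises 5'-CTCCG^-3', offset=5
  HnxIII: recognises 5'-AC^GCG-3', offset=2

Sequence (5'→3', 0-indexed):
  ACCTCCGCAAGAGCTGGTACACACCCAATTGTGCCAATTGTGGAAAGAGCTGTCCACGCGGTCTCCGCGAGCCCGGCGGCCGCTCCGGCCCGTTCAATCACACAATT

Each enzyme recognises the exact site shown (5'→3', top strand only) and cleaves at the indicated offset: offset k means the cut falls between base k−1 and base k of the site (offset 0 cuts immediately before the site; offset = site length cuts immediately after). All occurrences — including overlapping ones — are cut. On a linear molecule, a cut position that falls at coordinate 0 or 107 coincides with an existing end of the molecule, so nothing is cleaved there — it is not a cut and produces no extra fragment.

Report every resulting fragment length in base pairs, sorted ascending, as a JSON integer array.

[4,4,7,9,10,10,11,12,20,20]

Scan for sites:
  GruIV (TACACACC, off=6): starts [17] → cuts [23]
  XjeIV (AAGAGCTG, off=3): starts [8, 44] → cuts [11, 47]
  DwuX (CAATTGTG, off=2): starts [25, 34] → cuts [27, 36]
  IvoV (CTCCG, off=5): starts [2, 62, 82] → cuts [7, 67, 87]
  HnxIII (ACGCG, off=2): starts [55] → cuts [57]

All cut coordinates (distinct, sorted): [7, 11, 23, 27, 36, 47, 57, 67, 87]

Fragments:
  [0,7): 7 bp
  [7,11): 4 bp
  [11,23): 12 bp
  [23,27): 4 bp
  [27,36): 9 bp
  [36,47): 11 bp
  [47,57): 10 bp
  [57,67): 10 bp
  [67,87): 20 bp
  [87,107): 20 bp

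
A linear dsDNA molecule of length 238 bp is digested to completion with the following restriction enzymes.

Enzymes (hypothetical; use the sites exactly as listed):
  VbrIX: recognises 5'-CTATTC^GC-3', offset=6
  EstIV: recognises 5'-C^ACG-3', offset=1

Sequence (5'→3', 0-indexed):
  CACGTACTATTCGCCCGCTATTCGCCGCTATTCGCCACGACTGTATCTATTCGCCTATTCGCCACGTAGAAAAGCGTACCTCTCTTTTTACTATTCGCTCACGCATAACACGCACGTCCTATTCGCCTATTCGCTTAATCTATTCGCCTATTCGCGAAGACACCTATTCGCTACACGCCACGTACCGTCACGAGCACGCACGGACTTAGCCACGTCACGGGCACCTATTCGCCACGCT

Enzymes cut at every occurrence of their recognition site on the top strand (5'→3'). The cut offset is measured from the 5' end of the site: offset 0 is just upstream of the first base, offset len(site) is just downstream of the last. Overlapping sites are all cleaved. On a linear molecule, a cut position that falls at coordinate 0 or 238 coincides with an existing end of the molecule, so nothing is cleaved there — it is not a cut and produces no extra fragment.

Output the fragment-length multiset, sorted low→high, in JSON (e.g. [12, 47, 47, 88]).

Per-enzyme occurrences:
  VbrIX CTATTCGC/6: at [6, 17, 27, 46, 54, 90, 118, 126, 139, 147, 163, 224] ⇒ [12, 23, 33, 52, 60, 96, 124, 132, 145, 153, 169, 230]
  EstIV CACG/1: at [0, 35, 62, 99, 108, 112, 173, 178, 188, 194, 198, 210, 215, 232] ⇒ [1, 36, 63, 100, 109, 113, 174, 179, 189, 195, 199, 211, 216, 233]

Pooled cuts: [1, 12, 23, 33, 36, 52, 60, 63, 96, 100, 109, 113, 124, 132, 145, 153, 169, 174, 179, 189, 195, 199, 211, 216, 230, 233]

Fragments:
  [0,1): 1 bp
  [1,12): 11 bp
  [12,23): 11 bp
  [23,33): 10 bp
  [33,36): 3 bp
  [36,52): 16 bp
  [52,60): 8 bp
  [60,63): 3 bp
  [63,96): 33 bp
  [96,100): 4 bp
  [100,109): 9 bp
  [109,113): 4 bp
  [113,124): 11 bp
  [124,132): 8 bp
  [132,145): 13 bp
  [145,153): 8 bp
  [153,169): 16 bp
  [169,174): 5 bp
  [174,179): 5 bp
  [179,189): 10 bp
  [189,195): 6 bp
  [195,199): 4 bp
  [199,211): 12 bp
  [211,216): 5 bp
  [216,230): 14 bp
  [230,233): 3 bp
  [233,238): 5 bp

[1,3,3,3,4,4,4,5,5,5,5,6,8,8,8,9,10,10,11,11,11,12,13,14,16,16,33]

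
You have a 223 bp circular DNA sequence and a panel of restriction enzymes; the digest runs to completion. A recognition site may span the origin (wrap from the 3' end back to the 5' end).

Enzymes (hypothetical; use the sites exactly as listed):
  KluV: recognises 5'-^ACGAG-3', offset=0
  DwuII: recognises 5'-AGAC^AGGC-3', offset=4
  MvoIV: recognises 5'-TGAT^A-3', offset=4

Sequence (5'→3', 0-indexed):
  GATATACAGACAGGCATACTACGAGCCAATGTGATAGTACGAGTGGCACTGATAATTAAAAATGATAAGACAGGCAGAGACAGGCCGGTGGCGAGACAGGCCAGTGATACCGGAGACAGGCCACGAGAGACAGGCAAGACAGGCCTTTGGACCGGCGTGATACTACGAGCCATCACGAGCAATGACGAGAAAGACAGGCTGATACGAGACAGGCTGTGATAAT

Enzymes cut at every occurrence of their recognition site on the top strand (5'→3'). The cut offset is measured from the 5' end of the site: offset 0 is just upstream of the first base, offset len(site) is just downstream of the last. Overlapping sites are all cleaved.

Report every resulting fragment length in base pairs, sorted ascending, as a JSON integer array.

[3,3,5,5,6,7,8,8,9,9,9,9,10,10,10,10,11,11,13,15,15,16,21]

Scan for sites:
  KluV (ACGAG, off=0): starts [20, 38, 122, 164, 174, 184, 203] → cuts [20, 38, 122, 164, 174, 184, 203]
  DwuII (AGACAGGC, off=4): starts [7, 67, 77, 93, 113, 127, 136, 191, 206] → cuts [11, 71, 81, 97, 117, 131, 140, 195, 210]
  MvoIV (TGATA, off=4): starts [31, 49, 62, 104, 157, 199, 216, 222] → cuts [3, 35, 53, 66, 108, 161, 203, 220]

All cut coordinates (distinct, sorted): [3, 11, 20, 35, 38, 53, 66, 71, 81, 97, 108, 117, 122, 131, 140, 161, 164, 174, 184, 195, 203, 210, 220]

Fragment lengths:
  3→11: 8 bp
  11→20: 9 bp
  20→35: 15 bp
  35→38: 3 bp
  38→53: 15 bp
  53→66: 13 bp
  66→71: 5 bp
  71→81: 10 bp
  81→97: 16 bp
  97→108: 11 bp
  108→117: 9 bp
  117→122: 5 bp
  122→131: 9 bp
  131→140: 9 bp
  140→161: 21 bp
  161→164: 3 bp
  164→174: 10 bp
  174→184: 10 bp
  184→195: 11 bp
  195→203: 8 bp
  203→210: 7 bp
  210→220: 10 bp
  220→3 (wrap): 223-220+3 = 6 bp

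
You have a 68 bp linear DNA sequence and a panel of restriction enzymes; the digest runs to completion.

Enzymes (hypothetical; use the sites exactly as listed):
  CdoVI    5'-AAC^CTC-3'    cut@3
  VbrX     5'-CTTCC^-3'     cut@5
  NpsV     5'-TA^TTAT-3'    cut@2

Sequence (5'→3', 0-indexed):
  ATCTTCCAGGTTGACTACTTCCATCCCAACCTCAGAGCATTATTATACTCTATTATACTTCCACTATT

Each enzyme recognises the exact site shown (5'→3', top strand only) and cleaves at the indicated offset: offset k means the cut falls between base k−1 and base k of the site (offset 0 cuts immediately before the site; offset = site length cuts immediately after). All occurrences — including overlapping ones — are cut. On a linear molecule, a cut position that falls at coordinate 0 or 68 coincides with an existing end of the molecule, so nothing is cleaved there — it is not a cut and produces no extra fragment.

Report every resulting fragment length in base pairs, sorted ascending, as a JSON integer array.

[6,7,8,10,10,12,15]

Per-enzyme occurrences:
  CdoVI (AACCTC, off=3): starts [27] → cuts [30]
  VbrX (CTTCC, off=5): starts [2, 17, 57] → cuts [7, 22, 62]
  NpsV (TATTAT, off=2): starts [40, 50] → cuts [42, 52]

All cut coordinates (distinct, sorted): [7, 22, 30, 42, 52, 62]

Fragment lengths:
  [0,7): 7 bp
  [7,22): 15 bp
  [22,30): 8 bp
  [30,42): 12 bp
  [42,52): 10 bp
  [52,62): 10 bp
  [62,68): 6 bp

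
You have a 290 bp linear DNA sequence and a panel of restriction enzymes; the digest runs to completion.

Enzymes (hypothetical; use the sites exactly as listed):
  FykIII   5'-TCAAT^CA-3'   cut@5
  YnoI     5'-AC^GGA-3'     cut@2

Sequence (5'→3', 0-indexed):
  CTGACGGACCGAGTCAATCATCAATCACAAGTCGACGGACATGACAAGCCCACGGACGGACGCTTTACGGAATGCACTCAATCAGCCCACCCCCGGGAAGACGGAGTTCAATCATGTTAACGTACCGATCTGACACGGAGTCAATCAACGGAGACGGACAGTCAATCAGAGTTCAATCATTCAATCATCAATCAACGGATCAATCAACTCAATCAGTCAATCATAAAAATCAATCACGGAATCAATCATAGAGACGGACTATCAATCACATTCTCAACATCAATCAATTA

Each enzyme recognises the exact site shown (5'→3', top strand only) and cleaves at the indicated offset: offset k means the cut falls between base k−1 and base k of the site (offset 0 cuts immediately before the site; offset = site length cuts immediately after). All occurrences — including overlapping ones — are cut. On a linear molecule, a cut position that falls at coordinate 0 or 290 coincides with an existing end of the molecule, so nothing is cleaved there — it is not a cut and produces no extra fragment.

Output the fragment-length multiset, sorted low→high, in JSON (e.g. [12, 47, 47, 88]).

Scan for sites:
  FykIII TCAATCA/5: at [13, 20, 77, 107, 140, 161, 172, 180, 187, 199, 208, 216, 229, 241, 261, 279] ⇒ [18, 25, 82, 112, 145, 166, 177, 185, 192, 204, 213, 221, 234, 246, 266, 284]
  YnoI ACGGA/2: at [3, 34, 51, 55, 66, 100, 134, 147, 153, 194, 235, 253] ⇒ [5, 36, 53, 57, 68, 102, 136, 149, 155, 196, 237, 255]

Pooled cuts: [5, 18, 25, 36, 53, 57, 68, 82, 102, 112, 136, 145, 149, 155, 166, 177, 185, 192, 196, 204, 213, 221, 234, 237, 246, 255, 266, 284]

Fragments:
  [0,5): 5 bp
  [5,18): 13 bp
  [18,25): 7 bp
  [25,36): 11 bp
  [36,53): 17 bp
  [53,57): 4 bp
  [57,68): 11 bp
  [68,82): 14 bp
  [82,102): 20 bp
  [102,112): 10 bp
  [112,136): 24 bp
  [136,145): 9 bp
  [145,149): 4 bp
  [149,155): 6 bp
  [155,166): 11 bp
  [166,177): 11 bp
  [177,185): 8 bp
  [185,192): 7 bp
  [192,196): 4 bp
  [196,204): 8 bp
  [204,213): 9 bp
  [213,221): 8 bp
  [221,234): 13 bp
  [234,237): 3 bp
  [237,246): 9 bp
  [246,255): 9 bp
  [255,266): 11 bp
  [266,284): 18 bp
  [284,290): 6 bp

[3,4,4,4,5,6,6,7,7,8,8,8,9,9,9,9,10,11,11,11,11,11,13,13,14,17,18,20,24]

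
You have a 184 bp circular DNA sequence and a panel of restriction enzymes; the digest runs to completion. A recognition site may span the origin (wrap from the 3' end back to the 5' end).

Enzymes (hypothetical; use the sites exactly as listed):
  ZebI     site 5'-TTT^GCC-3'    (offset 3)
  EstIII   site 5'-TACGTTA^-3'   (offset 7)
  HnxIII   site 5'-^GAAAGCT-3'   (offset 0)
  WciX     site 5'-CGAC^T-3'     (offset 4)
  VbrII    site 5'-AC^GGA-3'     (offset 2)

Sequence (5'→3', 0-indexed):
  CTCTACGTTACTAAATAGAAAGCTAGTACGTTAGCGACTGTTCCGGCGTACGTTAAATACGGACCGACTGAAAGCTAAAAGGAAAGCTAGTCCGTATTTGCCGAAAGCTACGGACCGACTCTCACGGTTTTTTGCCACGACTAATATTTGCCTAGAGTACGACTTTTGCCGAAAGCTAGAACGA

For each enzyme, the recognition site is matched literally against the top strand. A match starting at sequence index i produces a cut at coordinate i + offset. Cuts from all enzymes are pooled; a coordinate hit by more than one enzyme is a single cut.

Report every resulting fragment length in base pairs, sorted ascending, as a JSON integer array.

Scan for sites:
  ZebI (TTTGCC, off=3): starts [96, 130, 146, 164] → cuts [99, 133, 149, 167]
  EstIII (TACGTTA, off=7): starts [3, 26, 48] → cuts [10, 33, 55]
  HnxIII (GAAAGCT, off=0): starts [17, 69, 81, 102, 170] → cuts [17, 69, 81, 102, 170]
  WciX (CGACT, off=4): starts [34, 64, 115, 137, 159, 181] → cuts [1, 38, 68, 119, 141, 163]
  VbrII (ACGGA, off=2): starts [58, 109] → cuts [60, 111]

All cut coordinates (distinct, sorted): [1, 10, 17, 33, 38, 55, 60, 68, 69, 81, 99, 102, 111, 119, 133, 141, 149, 163, 167, 170]

Fragments:
  1→10: 9 bp
  10→17: 7 bp
  17→33: 16 bp
  33→38: 5 bp
  38→55: 17 bp
  55→60: 5 bp
  60→68: 8 bp
  68→69: 1 bp
  69→81: 12 bp
  81→99: 18 bp
  99→102: 3 bp
  102→111: 9 bp
  111→119: 8 bp
  119→133: 14 bp
  133→141: 8 bp
  141→149: 8 bp
  149→163: 14 bp
  163→167: 4 bp
  167→170: 3 bp
  170→1 (wrap): 184-170+1 = 15 bp

[1,3,3,4,5,5,7,8,8,8,8,9,9,12,14,14,15,16,17,18]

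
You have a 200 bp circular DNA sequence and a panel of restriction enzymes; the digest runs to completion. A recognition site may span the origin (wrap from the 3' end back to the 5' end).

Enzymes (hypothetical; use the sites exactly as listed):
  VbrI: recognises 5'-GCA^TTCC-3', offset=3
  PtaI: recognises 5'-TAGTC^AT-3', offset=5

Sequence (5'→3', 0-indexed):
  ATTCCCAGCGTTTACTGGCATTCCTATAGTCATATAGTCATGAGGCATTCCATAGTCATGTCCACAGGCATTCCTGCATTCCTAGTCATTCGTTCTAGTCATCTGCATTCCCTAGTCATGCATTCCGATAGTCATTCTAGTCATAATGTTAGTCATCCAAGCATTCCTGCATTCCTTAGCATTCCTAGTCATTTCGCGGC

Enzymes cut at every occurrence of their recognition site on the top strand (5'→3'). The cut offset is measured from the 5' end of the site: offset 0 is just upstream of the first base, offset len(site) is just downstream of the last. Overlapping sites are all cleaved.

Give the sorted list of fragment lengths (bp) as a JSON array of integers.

Scan for sites:
  VbrI GCATTCC/3: at [17, 44, 67, 75, 104, 119, 160, 168, 178, 198] ⇒ [1, 20, 47, 70, 78, 107, 122, 163, 171, 181]
  PtaI TAGTCAT/5: at [26, 34, 52, 82, 95, 112, 128, 137, 149, 185] ⇒ [31, 39, 57, 87, 100, 117, 133, 142, 154, 190]

All cut coordinates (distinct, sorted): [1, 20, 31, 39, 47, 57, 70, 78, 87, 100, 107, 117, 122, 133, 142, 154, 163, 171, 181, 190]

Fragments:
  1→20: 19 bp
  20→31: 11 bp
  31→39: 8 bp
  39→47: 8 bp
  47→57: 10 bp
  57→70: 13 bp
  70→78: 8 bp
  78→87: 9 bp
  87→100: 13 bp
  100→107: 7 bp
  107→117: 10 bp
  117→122: 5 bp
  122→133: 11 bp
  133→142: 9 bp
  142→154: 12 bp
  154→163: 9 bp
  163→171: 8 bp
  171→181: 10 bp
  181→190: 9 bp
  190→1 (wrap): 200-190+1 = 11 bp

[5,7,8,8,8,8,9,9,9,9,10,10,10,11,11,11,12,13,13,19]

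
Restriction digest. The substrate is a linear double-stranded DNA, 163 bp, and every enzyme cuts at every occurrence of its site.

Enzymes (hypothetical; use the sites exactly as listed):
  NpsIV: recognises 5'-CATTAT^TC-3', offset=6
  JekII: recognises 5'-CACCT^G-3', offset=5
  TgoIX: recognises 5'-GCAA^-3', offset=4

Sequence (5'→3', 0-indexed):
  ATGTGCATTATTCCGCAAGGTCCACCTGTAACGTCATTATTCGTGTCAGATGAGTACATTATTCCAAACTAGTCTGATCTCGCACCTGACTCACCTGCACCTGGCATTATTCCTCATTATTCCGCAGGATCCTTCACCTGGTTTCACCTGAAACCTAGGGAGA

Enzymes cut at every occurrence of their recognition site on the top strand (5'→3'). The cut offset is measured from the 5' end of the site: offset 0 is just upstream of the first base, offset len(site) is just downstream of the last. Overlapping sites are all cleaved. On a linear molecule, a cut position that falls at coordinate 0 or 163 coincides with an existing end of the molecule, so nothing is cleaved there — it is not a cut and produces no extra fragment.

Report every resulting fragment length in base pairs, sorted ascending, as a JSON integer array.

Scan for sites:
  NpsIV CATTATTC/6: at [5, 34, 56, 104, 114] ⇒ [11, 40, 62, 110, 120]
  JekII CACCTG/5: at [22, 82, 91, 97, 134, 144] ⇒ [27, 87, 96, 102, 139, 149]
  TgoIX GCAA/4: at [14] ⇒ [18]

Pooled cuts: [11, 18, 27, 40, 62, 87, 96, 102, 110, 120, 139, 149]

Fragments:
  [0,11): 11 bp
  [11,18): 7 bp
  [18,27): 9 bp
  [27,40): 13 bp
  [40,62): 22 bp
  [62,87): 25 bp
  [87,96): 9 bp
  [96,102): 6 bp
  [102,110): 8 bp
  [110,120): 10 bp
  [120,139): 19 bp
  [139,149): 10 bp
  [149,163): 14 bp

[6,7,8,9,9,10,10,11,13,14,19,22,25]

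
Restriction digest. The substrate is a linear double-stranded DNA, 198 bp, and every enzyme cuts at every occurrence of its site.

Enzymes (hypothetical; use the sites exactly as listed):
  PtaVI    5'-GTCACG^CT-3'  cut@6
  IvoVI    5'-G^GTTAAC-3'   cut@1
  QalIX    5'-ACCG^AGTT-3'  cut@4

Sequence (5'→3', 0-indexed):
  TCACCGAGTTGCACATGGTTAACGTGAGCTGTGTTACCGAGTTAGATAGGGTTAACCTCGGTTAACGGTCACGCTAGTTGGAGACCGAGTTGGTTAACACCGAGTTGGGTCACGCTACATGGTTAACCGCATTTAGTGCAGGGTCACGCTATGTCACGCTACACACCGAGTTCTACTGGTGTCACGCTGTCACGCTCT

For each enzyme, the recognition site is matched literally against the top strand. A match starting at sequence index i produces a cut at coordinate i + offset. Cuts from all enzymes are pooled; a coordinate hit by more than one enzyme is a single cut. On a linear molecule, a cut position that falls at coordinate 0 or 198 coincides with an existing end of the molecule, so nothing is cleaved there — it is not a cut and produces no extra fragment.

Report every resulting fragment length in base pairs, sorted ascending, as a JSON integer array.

[4,5,6,7,8,10,10,10,10,11,11,12,13,14,18,22,27]

Scan for sites:
  PtaVI GTCACGCT/6: at [67, 108, 142, 152, 180, 188] ⇒ [73, 114, 148, 158, 186, 194]
  IvoVI GGTTAAC/1: at [16, 49, 59, 91, 120] ⇒ [17, 50, 60, 92, 121]
  QalIX ACCGAGTT/4: at [2, 35, 83, 98, 164] ⇒ [6, 39, 87, 102, 168]

Pooled cuts: [6, 17, 39, 50, 60, 73, 87, 92, 102, 114, 121, 148, 158, 168, 186, 194]

Fragment lengths:
  [0,6): 6 bp
  [6,17): 11 bp
  [17,39): 22 bp
  [39,50): 11 bp
  [50,60): 10 bp
  [60,73): 13 bp
  [73,87): 14 bp
  [87,92): 5 bp
  [92,102): 10 bp
  [102,114): 12 bp
  [114,121): 7 bp
  [121,148): 27 bp
  [148,158): 10 bp
  [158,168): 10 bp
  [168,186): 18 bp
  [186,194): 8 bp
  [194,198): 4 bp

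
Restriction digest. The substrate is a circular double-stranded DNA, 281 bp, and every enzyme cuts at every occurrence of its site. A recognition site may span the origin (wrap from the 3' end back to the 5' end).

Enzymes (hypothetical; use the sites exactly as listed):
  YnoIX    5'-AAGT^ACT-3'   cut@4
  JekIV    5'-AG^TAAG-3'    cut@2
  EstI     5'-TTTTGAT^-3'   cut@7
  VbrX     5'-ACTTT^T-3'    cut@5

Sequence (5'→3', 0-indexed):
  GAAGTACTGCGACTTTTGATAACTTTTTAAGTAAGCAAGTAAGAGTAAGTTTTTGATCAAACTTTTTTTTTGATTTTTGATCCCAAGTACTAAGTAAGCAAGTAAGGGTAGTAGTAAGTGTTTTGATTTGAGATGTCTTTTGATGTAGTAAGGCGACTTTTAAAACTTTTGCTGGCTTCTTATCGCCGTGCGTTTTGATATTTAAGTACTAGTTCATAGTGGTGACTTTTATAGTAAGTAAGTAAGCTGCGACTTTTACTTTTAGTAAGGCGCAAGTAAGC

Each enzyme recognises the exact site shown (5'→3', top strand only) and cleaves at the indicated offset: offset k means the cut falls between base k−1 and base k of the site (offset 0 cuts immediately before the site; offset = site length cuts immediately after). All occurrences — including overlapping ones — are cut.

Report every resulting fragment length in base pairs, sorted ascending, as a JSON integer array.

Site scan:
  YnoIX AAGTACT/4: at [1, 84, 203] ⇒ [5, 88, 207]
  JekIV AGTAAG/2: at [29, 37, 43, 92, 100, 112, 146, 232, 236, 240, 263, 274] ⇒ [31, 39, 45, 94, 102, 114, 148, 234, 238, 242, 265, 276]
  EstI TTTTGAT/7: at [13, 50, 67, 74, 120, 137, 192] ⇒ [20, 57, 74, 81, 127, 144, 199]
  VbrX ACTTTT/5: at [11, 21, 60, 155, 164, 224, 251, 257] ⇒ [16, 26, 65, 160, 169, 229, 256, 262]

Pooled cuts: [5, 16, 20, 26, 31, 39, 45, 57, 65, 74, 81, 88, 94, 102, 114, 127, 144, 148, 160, 169, 199, 207, 229, 234, 238, 242, 256, 262, 265, 276]

Fragment lengths:
  5→16: 11 bp
  16→20: 4 bp
  20→26: 6 bp
  26→31: 5 bp
  31→39: 8 bp
  39→45: 6 bp
  45→57: 12 bp
  57→65: 8 bp
  65→74: 9 bp
  74→81: 7 bp
  81→88: 7 bp
  88→94: 6 bp
  94→102: 8 bp
  102→114: 12 bp
  114→127: 13 bp
  127→144: 17 bp
  144→148: 4 bp
  148→160: 12 bp
  160→169: 9 bp
  169→199: 30 bp
  199→207: 8 bp
  207→229: 22 bp
  229→234: 5 bp
  234→238: 4 bp
  238→242: 4 bp
  242→256: 14 bp
  256→262: 6 bp
  262→265: 3 bp
  265→276: 11 bp
  276→5 (wrap): 281-276+5 = 10 bp

[3,4,4,4,4,5,5,6,6,6,6,7,7,8,8,8,8,9,9,10,11,11,12,12,12,13,14,17,22,30]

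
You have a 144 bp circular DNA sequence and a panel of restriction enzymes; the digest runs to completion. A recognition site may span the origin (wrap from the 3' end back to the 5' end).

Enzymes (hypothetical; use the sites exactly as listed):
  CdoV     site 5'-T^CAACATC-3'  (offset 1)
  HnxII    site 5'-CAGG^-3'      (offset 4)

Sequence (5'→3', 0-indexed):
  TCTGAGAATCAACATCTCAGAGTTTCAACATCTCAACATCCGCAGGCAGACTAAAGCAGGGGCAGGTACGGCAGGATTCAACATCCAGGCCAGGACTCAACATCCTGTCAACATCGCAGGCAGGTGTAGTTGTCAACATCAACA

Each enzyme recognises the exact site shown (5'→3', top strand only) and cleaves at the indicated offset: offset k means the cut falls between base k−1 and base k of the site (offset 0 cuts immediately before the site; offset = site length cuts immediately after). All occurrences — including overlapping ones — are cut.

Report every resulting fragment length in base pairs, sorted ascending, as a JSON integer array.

Scan for sites:
  CdoV TCAACATC/1: at [8, 24, 32, 77, 96, 107, 132, 138] ⇒ [9, 25, 33, 78, 97, 108, 133, 139]
  HnxII CAGG/4: at [42, 56, 62, 71, 85, 90, 116, 120] ⇒ [46, 60, 66, 75, 89, 94, 120, 124]

Pooled cuts: [9, 25, 33, 46, 60, 66, 75, 78, 89, 94, 97, 108, 120, 124, 133, 139]

Fragment lengths:
  9→25: 16 bp
  25→33: 8 bp
  33→46: 13 bp
  46→60: 14 bp
  60→66: 6 bp
  66→75: 9 bp
  75→78: 3 bp
  78→89: 11 bp
  89→94: 5 bp
  94→97: 3 bp
  97→108: 11 bp
  108→120: 12 bp
  120→124: 4 bp
  124→133: 9 bp
  133→139: 6 bp
  139→9 (wrap): 144-139+9 = 14 bp

[3,3,4,5,6,6,8,9,9,11,11,12,13,14,14,16]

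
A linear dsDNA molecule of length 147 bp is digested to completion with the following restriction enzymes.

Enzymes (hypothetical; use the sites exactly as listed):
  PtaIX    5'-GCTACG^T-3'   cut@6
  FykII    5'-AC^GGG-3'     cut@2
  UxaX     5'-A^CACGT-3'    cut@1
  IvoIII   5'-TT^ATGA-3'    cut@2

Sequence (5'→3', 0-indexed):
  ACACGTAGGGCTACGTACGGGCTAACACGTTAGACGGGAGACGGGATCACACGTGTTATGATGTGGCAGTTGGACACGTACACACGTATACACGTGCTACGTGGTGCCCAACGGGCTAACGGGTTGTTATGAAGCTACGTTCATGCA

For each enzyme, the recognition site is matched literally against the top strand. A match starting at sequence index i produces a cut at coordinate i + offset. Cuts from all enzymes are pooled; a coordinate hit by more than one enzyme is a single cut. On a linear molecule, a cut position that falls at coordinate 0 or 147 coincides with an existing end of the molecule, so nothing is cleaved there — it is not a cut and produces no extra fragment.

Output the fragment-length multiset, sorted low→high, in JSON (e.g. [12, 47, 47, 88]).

[1,3,7,7,7,8,8,8,8,8,8,10,11,11,11,14,17]

Per-enzyme occurrences:
  PtaIX (GCTACGT, off=6): starts [9, 95, 133] → cuts [15, 101, 139]
  FykII (ACGGG, off=2): starts [16, 33, 40, 110, 118] → cuts [18, 35, 42, 112, 120]
  UxaX (ACACGT, off=1): starts [0, 24, 48, 73, 81, 89] → cuts [1, 25, 49, 74, 82, 90]
  IvoIII (TTATGA, off=2): starts [55, 126] → cuts [57, 128]

Pooled cuts: [1, 15, 18, 25, 35, 42, 49, 57, 74, 82, 90, 101, 112, 120, 128, 139]

Fragments:
  [0,1): 1 bp
  [1,15): 14 bp
  [15,18): 3 bp
  [18,25): 7 bp
  [25,35): 10 bp
  [35,42): 7 bp
  [42,49): 7 bp
  [49,57): 8 bp
  [57,74): 17 bp
  [74,82): 8 bp
  [82,90): 8 bp
  [90,101): 11 bp
  [101,112): 11 bp
  [112,120): 8 bp
  [120,128): 8 bp
  [128,139): 11 bp
  [139,147): 8 bp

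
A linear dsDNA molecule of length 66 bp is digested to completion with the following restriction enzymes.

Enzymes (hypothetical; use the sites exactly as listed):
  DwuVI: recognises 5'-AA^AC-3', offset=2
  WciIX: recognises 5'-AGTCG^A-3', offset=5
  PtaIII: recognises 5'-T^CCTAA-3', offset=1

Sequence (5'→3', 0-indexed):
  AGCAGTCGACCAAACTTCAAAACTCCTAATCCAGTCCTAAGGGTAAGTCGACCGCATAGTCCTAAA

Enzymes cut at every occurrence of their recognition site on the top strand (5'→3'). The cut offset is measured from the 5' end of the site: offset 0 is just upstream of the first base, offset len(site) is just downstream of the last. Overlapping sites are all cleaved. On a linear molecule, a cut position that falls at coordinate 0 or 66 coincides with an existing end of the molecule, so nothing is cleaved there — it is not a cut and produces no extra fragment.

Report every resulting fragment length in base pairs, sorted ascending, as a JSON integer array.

[3,5,6,8,8,10,11,15]

Per-enzyme occurrences:
  DwuVI AAAC/2: at [11, 19] ⇒ [13, 21]
  WciIX AGTCGA/5: at [3, 45] ⇒ [8, 50]
  PtaIII TCCTAA/1: at [23, 34, 59] ⇒ [24, 35, 60]

All cut coordinates (distinct, sorted): [8, 13, 21, 24, 35, 50, 60]

Fragment lengths:
  [0,8): 8 bp
  [8,13): 5 bp
  [13,21): 8 bp
  [21,24): 3 bp
  [24,35): 11 bp
  [35,50): 15 bp
  [50,60): 10 bp
  [60,66): 6 bp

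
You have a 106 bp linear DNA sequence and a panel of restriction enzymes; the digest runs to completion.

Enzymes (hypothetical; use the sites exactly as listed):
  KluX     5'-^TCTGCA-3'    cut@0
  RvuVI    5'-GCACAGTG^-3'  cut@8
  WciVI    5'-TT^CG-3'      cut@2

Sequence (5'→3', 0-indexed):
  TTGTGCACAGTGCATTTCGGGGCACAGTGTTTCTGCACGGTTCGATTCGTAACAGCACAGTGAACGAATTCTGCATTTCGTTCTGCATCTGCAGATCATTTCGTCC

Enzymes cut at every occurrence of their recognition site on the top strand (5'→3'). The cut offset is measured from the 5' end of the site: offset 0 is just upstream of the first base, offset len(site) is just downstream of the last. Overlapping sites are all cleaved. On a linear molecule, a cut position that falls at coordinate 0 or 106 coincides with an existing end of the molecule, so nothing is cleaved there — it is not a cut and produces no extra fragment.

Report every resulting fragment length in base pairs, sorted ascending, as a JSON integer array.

[2,3,5,5,5,6,7,9,11,12,12,14,15]

Site scan:
  KluX (TCTGCA, off=0): starts [31, 69, 81, 87] → cuts [31, 69, 81, 87]
  RvuVI (GCACAGTG, off=8): starts [4, 21, 54] → cuts [12, 29, 62]
  WciVI (TTCG, off=2): starts [15, 40, 45, 76, 99] → cuts [17, 42, 47, 78, 101]

Pooled cuts: [12, 17, 29, 31, 42, 47, 62, 69, 78, 81, 87, 101]

Fragments:
  [0,12): 12 bp
  [12,17): 5 bp
  [17,29): 12 bp
  [29,31): 2 bp
  [31,42): 11 bp
  [42,47): 5 bp
  [47,62): 15 bp
  [62,69): 7 bp
  [69,78): 9 bp
  [78,81): 3 bp
  [81,87): 6 bp
  [87,101): 14 bp
  [101,106): 5 bp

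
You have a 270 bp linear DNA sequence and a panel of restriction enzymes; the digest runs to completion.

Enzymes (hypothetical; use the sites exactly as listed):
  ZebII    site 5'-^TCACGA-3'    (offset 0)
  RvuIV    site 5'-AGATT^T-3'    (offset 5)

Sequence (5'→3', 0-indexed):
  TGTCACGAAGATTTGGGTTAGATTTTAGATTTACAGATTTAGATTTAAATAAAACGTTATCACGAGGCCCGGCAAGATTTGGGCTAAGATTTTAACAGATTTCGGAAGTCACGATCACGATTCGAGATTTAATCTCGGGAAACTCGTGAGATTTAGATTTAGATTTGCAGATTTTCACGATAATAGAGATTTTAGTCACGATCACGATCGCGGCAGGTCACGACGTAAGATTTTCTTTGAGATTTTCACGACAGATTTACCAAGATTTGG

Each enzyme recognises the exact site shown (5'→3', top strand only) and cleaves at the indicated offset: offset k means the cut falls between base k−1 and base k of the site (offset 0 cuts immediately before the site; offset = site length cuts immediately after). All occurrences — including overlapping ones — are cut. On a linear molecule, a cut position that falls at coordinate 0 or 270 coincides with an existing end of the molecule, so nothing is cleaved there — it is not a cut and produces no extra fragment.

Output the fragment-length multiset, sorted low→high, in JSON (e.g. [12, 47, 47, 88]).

Scan for sites:
  ZebII TCACGA/0: at [2, 59, 108, 114, 174, 195, 201, 217, 245] ⇒ [2, 59, 108, 114, 174, 195, 201, 217, 245]
  RvuIV AGATTT/5: at [8, 19, 26, 34, 40, 74, 86, 96, 124, 148, 154, 160, 168, 186, 227, 239, 252, 262] ⇒ [13, 24, 31, 39, 45, 79, 91, 101, 129, 153, 159, 165, 173, 191, 232, 244, 257, 267]

All cut coordinates (distinct, sorted): [2, 13, 24, 31, 39, 45, 59, 79, 91, 101, 108, 114, 129, 153, 159, 165, 173, 174, 191, 195, 201, 217, 232, 244, 245, 257, 267]

Fragments:
  [0,2): 2 bp
  [2,13): 11 bp
  [13,24): 11 bp
  [24,31): 7 bp
  [31,39): 8 bp
  [39,45): 6 bp
  [45,59): 14 bp
  [59,79): 20 bp
  [79,91): 12 bp
  [91,101): 10 bp
  [101,108): 7 bp
  [108,114): 6 bp
  [114,129): 15 bp
  [129,153): 24 bp
  [153,159): 6 bp
  [159,165): 6 bp
  [165,173): 8 bp
  [173,174): 1 bp
  [174,191): 17 bp
  [191,195): 4 bp
  [195,201): 6 bp
  [201,217): 16 bp
  [217,232): 15 bp
  [232,244): 12 bp
  [244,245): 1 bp
  [245,257): 12 bp
  [257,267): 10 bp
  [267,270): 3 bp

[1,1,2,3,4,6,6,6,6,6,7,7,8,8,10,10,11,11,12,12,12,14,15,15,16,17,20,24]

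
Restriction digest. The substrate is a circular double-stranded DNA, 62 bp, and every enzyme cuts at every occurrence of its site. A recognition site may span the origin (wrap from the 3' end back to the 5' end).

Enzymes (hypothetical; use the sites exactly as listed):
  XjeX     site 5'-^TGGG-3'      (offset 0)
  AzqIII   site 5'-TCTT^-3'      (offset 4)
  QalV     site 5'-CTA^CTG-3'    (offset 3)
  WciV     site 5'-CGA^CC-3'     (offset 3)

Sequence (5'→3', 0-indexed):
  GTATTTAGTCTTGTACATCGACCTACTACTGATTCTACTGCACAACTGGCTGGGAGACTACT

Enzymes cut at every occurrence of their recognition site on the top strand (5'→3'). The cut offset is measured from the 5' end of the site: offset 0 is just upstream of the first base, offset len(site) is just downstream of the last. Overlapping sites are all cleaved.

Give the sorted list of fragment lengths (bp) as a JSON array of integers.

Site scan:
  XjeX (TGGG, off=0): starts [50] → cuts [50]
  AzqIII (TCTT, off=4): starts [8] → cuts [12]
  QalV (CTACTG, off=3): starts [25, 34, 57] → cuts [28, 37, 60]
  WciV (CGACC, off=3): starts [18] → cuts [21]

All cut coordinates (distinct, sorted): [12, 21, 28, 37, 50, 60]

Fragments:
  12→21: 9 bp
  21→28: 7 bp
  28→37: 9 bp
  37→50: 13 bp
  50→60: 10 bp
  60→12 (wrap): 62-60+12 = 14 bp

[7,9,9,10,13,14]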